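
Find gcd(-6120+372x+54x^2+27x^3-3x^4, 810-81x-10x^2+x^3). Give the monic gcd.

Repeated division with remainder:
  -3x^4+27x^3+54x^2+372x-6120 = (-3x-3)(x^3-10x^2-81x+810) + (-219x^2+2559x-3690)
  x^3-10x^2-81x+810 = (-(1/219)x-41/5329)(-219x^2+2559x-3690) + (-(416520/5329)x+4165200/5329)
  -219x^2+2559x-3690 = ((389017/138840)x-218489/46280)(-(416520/5329)x+4165200/5329) + (0)
Last nonzero remainder: -(416520/5329)x+4165200/5329. Dividing through by -416520/5329 gives the monic gcd x-10.

-10+x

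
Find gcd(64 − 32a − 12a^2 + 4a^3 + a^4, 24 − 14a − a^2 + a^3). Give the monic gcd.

Repeated division with remainder:
  a^4 + 4a^3 − 12a^2 − 32a + 64 = (a + 5)(a^3 − a^2 − 14a + 24) + (7a^2 + 14a − 56)
  a^3 − a^2 − 14a + 24 = ((1/7)a − 3/7)(7a^2 + 14a − 56) + (0)
Last nonzero remainder: 7a^2 + 14a − 56. Dividing through by 7 gives the monic gcd a^2 + 2a − 8.

−8 + 2a + a^2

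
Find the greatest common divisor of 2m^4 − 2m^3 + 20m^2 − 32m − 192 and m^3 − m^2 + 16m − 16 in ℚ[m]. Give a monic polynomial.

m^2 + 16

Repeated division with remainder:
  2m^4 − 2m^3 + 20m^2 − 32m − 192 = (2m)(m^3 − m^2 + 16m − 16) + (−12m^2 − 192)
  m^3 − m^2 + 16m − 16 = (−(1/12)m + 1/12)(−12m^2 − 192) + (0)
Last nonzero remainder: −12m^2 − 192. Dividing through by −12 gives the monic gcd m^2 + 16.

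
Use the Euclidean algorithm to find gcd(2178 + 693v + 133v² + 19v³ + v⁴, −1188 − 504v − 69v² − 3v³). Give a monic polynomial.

66 + 17v + v²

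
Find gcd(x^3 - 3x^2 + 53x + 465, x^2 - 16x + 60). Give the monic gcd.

By polynomial division,
  x^3 - 3x^2 + 53x + 465 = (x + 13)(x^2 - 16x + 60) + (201x - 315)
  x^2 - 16x + 60 = ((1/201)x - 967/13467)(201x - 315) + (167805/4489)
  201x - 315 = ((300763/55935)x - 31423/3729)(167805/4489) + (0)
The last nonzero remainder is the constant 167805/4489, so the polynomials are coprime and gcd = 1.

1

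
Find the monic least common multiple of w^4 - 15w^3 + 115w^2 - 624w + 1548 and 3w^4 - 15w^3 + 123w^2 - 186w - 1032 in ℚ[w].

w^6 - 17w^5 + 137w^4 - 734w^3 + 1876w^2 + 1896w - 12384

By polynomial division,
  w^4 - 15w^3 + 115w^2 - 624w + 1548 = (1/3)(3w^4 - 15w^3 + 123w^2 - 186w - 1032) + (-10w^3 + 74w^2 - 562w + 1892)
  3w^4 - 15w^3 + 123w^2 - 186w - 1032 = (-(3/10)w - 18/25)(-10w^3 + 74w^2 - 562w + 1892) + ((192/25)w^2 - (576/25)w + 8256/25)
  -10w^3 + 74w^2 - 562w + 1892 = (-(125/96)w + 275/48)((192/25)w^2 - (576/25)w + 8256/25) + (0)
Last nonzero remainder: (192/25)w^2 - (576/25)w + 8256/25. Dividing through by 192/25 gives the monic gcd w^2 - 3w + 43.
Then lcm(f, g) = f·g / gcd(f, g); expanding and making the result monic gives the answer.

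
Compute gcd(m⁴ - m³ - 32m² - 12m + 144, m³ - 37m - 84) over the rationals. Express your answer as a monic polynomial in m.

Apply the Euclidean algorithm:
  m⁴ - m³ - 32m² - 12m + 144 = (m - 1)(m³ - 37m - 84) + (5m² + 35m + 60)
  m³ - 37m - 84 = ((1/5)m - 7/5)(5m² + 35m + 60) + (0)
Last nonzero remainder: 5m² + 35m + 60. Dividing through by 5 gives the monic gcd m² + 7m + 12.

m² + 7m + 12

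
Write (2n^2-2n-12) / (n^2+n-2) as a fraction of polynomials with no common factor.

(2n-6)/(n-1)

By polynomial division,
  2n^2-2n-12 = (2)(n^2+n-2) + (-4n-8)
  n^2+n-2 = (-(1/4)n+1/4)(-4n-8) + (0)
Last nonzero remainder: -4n-8. Dividing through by -4 gives the monic gcd n+2.
Cancel n+2 from numerator and denominator to get the reduced form.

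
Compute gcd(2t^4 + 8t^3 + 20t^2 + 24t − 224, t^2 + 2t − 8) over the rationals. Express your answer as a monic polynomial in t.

t^2 + 2t − 8

Euclidean algorithm in ℚ[t]:
  2t^4 + 8t^3 + 20t^2 + 24t − 224 = (2t^2 + 4t + 28)(t^2 + 2t − 8) + (0)
The last nonzero remainder t^2 + 2t − 8 is already monic.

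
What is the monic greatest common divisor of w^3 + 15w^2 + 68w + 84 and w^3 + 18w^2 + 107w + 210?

w^2 + 13w + 42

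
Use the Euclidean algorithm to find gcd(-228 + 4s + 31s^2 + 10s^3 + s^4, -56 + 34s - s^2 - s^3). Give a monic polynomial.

Repeated division with remainder:
  s^4 + 10s^3 + 31s^2 + 4s - 228 = (-s - 9)(-s^3 - s^2 + 34s - 56) + (56s^2 + 254s - 732)
  -s^3 - s^2 + 34s - 56 = (-(1/56)s + 99/1568)(56s^2 + 254s - 732) + ((3835/784)s - 3835/392)
  56s^2 + 254s - 732 = ((43904/3835)s + 286944/3835)((3835/784)s - 3835/392) + (0)
Last nonzero remainder: (3835/784)s - 3835/392. Dividing through by 3835/784 gives the monic gcd s - 2.

-2 + s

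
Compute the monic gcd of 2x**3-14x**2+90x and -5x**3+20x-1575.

x**2-7x+45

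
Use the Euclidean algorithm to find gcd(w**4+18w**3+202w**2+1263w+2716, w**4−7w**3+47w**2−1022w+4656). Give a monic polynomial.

w**2+7w+97

Repeated division with remainder:
  w**4+18w**3+202w**2+1263w+2716 = (w**4−7w**3+47w**2−1022w+4656) + (25w**3+155w**2+2285w−1940)
  w**4−7w**3+47w**2−1022w+4656 = ((1/25)w−66/125)(25w**3+155w**2+2285w−1940) + ((936/25)w**2+(6552/25)w+90792/25)
  25w**3+155w**2+2285w−1940 = ((625/936)w−125/234)((936/25)w**2+(6552/25)w+90792/25) + (0)
Last nonzero remainder: (936/25)w**2+(6552/25)w+90792/25. Dividing through by 936/25 gives the monic gcd w**2+7w+97.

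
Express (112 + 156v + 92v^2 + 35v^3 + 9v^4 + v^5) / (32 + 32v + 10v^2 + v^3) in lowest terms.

Apply the Euclidean algorithm:
  v^5 + 9v^4 + 35v^3 + 92v^2 + 156v + 112 = (v^2 - v + 13)(v^3 + 10v^2 + 32v + 32) + (-38v^2 - 228v - 304)
  v^3 + 10v^2 + 32v + 32 = (-(1/38)v - 2/19)(-38v^2 - 228v - 304) + (0)
Last nonzero remainder: -38v^2 - 228v - 304. Dividing through by -38 gives the monic gcd v^2 + 6v + 8.
Cancel v^2 + 6v + 8 from numerator and denominator to get the reduced form.

(14 + 9v + 3v^2 + v^3)/(4 + v)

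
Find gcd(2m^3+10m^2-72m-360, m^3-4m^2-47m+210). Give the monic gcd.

m-6

Euclidean algorithm in ℚ[m]:
  2m^3+10m^2-72m-360 = (2)(m^3-4m^2-47m+210) + (18m^2+22m-780)
  m^3-4m^2-47m+210 = ((1/18)m-47/162)(18m^2+22m-780) + ((220/81)m-440/27)
  18m^2+22m-780 = ((729/110)m+1053/22)((220/81)m-440/27) + (0)
Last nonzero remainder: (220/81)m-440/27. Dividing through by 220/81 gives the monic gcd m-6.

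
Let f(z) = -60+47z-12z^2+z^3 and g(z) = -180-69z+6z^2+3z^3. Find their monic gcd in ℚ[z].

Apply the Euclidean algorithm:
  z^3-12z^2+47z-60 = (1/3)(3z^3+6z^2-69z-180) + (-14z^2+70z)
  3z^3+6z^2-69z-180 = (-(3/14)z-3/2)(-14z^2+70z) + (36z-180)
  -14z^2+70z = (-(7/18)z)(36z-180) + (0)
Last nonzero remainder: 36z-180. Dividing through by 36 gives the monic gcd z-5.

-5+z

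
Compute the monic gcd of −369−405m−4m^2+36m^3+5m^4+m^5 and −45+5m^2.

−9+m^2

Apply the Euclidean algorithm:
  m^5+5m^4+36m^3−4m^2−405m−369 = ((1/5)m^3+m^2+9m+41/5)(5m^2−45) + (0)
Last nonzero remainder: 5m^2−45. Dividing through by 5 gives the monic gcd m^2−9.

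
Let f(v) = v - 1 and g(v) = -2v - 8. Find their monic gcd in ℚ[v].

1

Euclidean algorithm in ℚ[v]:
  v - 1 = (-1/2)(-2v - 8) + (-5)
  -2v - 8 = ((2/5)v + 8/5)(-5) + (0)
The last nonzero remainder is the constant -5, so the polynomials are coprime and gcd = 1.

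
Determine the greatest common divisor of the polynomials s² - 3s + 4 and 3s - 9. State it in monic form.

Apply the Euclidean algorithm:
  s² - 3s + 4 = ((1/3)s)(3s - 9) + (4)
  3s - 9 = ((3/4)s - 9/4)(4) + (0)
The last nonzero remainder is the constant 4, so the polynomials are coprime and gcd = 1.

1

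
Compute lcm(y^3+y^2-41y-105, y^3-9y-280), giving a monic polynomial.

Apply the Euclidean algorithm:
  y^3+y^2-41y-105 = (y^3-9y-280) + (y^2-32y+175)
  y^3-9y-280 = (y+32)(y^2-32y+175) + (840y-5880)
  y^2-32y+175 = ((1/840)y-5/168)(840y-5880) + (0)
Last nonzero remainder: 840y-5880. Dividing through by 840 gives the monic gcd y-7.
Then lcm(f, g) = f·g / gcd(f, g); expanding and making the result monic gives the answer.

y^5+8y^4+6y^3-352y^2-2375y-4200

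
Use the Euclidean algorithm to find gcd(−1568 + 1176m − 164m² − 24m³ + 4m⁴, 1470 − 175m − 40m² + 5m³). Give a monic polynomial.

−7 + m

Apply the Euclidean algorithm:
  4m⁴ − 24m³ − 164m² + 1176m − 1568 = ((4/5)m + 8/5)(5m³ − 40m² − 175m + 1470) + (40m² + 280m − 3920)
  5m³ − 40m² − 175m + 1470 = ((1/8)m − 15/8)(40m² + 280m − 3920) + (840m − 5880)
  40m² + 280m − 3920 = ((1/21)m + 2/3)(840m − 5880) + (0)
Last nonzero remainder: 840m − 5880. Dividing through by 840 gives the monic gcd m − 7.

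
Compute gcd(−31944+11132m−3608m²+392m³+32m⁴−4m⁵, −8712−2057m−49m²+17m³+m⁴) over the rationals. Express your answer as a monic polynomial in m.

−121+m²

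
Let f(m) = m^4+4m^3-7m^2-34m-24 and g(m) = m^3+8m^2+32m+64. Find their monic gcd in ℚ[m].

By polynomial division,
  m^4+4m^3-7m^2-34m-24 = (m-4)(m^3+8m^2+32m+64) + (-7m^2+30m+232)
  m^3+8m^2+32m+64 = (-(1/7)m-86/49)(-7m^2+30m+232) + ((5772/49)m+23088/49)
  -7m^2+30m+232 = (-(343/5772)m+1421/2886)((5772/49)m+23088/49) + (0)
Last nonzero remainder: (5772/49)m+23088/49. Dividing through by 5772/49 gives the monic gcd m+4.

m+4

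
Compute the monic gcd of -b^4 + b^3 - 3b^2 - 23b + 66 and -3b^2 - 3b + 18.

b^2 + b - 6

Apply the Euclidean algorithm:
  -b^4 + b^3 - 3b^2 - 23b + 66 = ((1/3)b^2 - (2/3)b + 11/3)(-3b^2 - 3b + 18) + (0)
Last nonzero remainder: -3b^2 - 3b + 18. Dividing through by -3 gives the monic gcd b^2 + b - 6.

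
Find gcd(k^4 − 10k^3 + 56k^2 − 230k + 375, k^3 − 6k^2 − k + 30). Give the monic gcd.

Repeated division with remainder:
  k^4 − 10k^3 + 56k^2 − 230k + 375 = (k − 4)(k^3 − 6k^2 − k + 30) + (33k^2 − 264k + 495)
  k^3 − 6k^2 − k + 30 = ((1/33)k + 2/33)(33k^2 − 264k + 495) + (0)
Last nonzero remainder: 33k^2 − 264k + 495. Dividing through by 33 gives the monic gcd k^2 − 8k + 15.

k^2 − 8k + 15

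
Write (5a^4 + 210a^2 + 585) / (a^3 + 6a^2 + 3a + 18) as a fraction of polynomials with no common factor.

By polynomial division,
  5a^4 + 210a^2 + 585 = (5a - 30)(a^3 + 6a^2 + 3a + 18) + (375a^2 + 1125)
  a^3 + 6a^2 + 3a + 18 = ((1/375)a + 2/125)(375a^2 + 1125) + (0)
Last nonzero remainder: 375a^2 + 1125. Dividing through by 375 gives the monic gcd a^2 + 3.
Cancel a^2 + 3 from numerator and denominator to get the reduced form.

(5a^2 + 195)/(a + 6)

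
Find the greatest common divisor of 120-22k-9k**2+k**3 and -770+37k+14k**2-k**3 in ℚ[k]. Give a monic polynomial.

Repeated division with remainder:
  k**3-9k**2-22k+120 = (-1)(-k**3+14k**2+37k-770) + (5k**2+15k-650)
  -k**3+14k**2+37k-770 = (-(1/5)k+17/5)(5k**2+15k-650) + (-144k+1440)
  5k**2+15k-650 = (-(5/144)k-65/144)(-144k+1440) + (0)
Last nonzero remainder: -144k+1440. Dividing through by -144 gives the monic gcd k-10.

-10+k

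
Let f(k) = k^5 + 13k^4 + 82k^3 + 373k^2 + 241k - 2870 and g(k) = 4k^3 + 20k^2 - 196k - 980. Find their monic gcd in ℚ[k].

Apply the Euclidean algorithm:
  k^5 + 13k^4 + 82k^3 + 373k^2 + 241k - 2870 = ((1/4)k^2 + 2k + 91/4)(4k^3 + 20k^2 - 196k - 980) + (555k^2 + 6660k + 19425)
  4k^3 + 20k^2 - 196k - 980 = ((4/555)k - 28/555)(555k^2 + 6660k + 19425) + (0)
Last nonzero remainder: 555k^2 + 6660k + 19425. Dividing through by 555 gives the monic gcd k^2 + 12k + 35.

k^2 + 12k + 35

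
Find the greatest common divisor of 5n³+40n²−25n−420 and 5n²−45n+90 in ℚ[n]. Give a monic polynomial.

By polynomial division,
  5n³+40n²−25n−420 = (n+17)(5n²−45n+90) + (650n−1950)
  5n²−45n+90 = ((1/130)n−3/65)(650n−1950) + (0)
Last nonzero remainder: 650n−1950. Dividing through by 650 gives the monic gcd n−3.

n−3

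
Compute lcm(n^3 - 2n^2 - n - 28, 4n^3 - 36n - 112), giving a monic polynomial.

Euclidean algorithm in ℚ[n]:
  n^3 - 2n^2 - n - 28 = (1/4)(4n^3 - 36n - 112) + (-2n^2 + 8n)
  4n^3 - 36n - 112 = (-2n - 8)(-2n^2 + 8n) + (28n - 112)
  -2n^2 + 8n = (-(1/14)n)(28n - 112) + (0)
Last nonzero remainder: 28n - 112. Dividing through by 28 gives the monic gcd n - 4.
Then lcm(f, g) = f·g / gcd(f, g); expanding and making the result monic gives the answer.

n^5 + 2n^4 - 2n^3 - 46n^2 - 119n - 196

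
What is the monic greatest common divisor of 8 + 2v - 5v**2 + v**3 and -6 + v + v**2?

-2 + v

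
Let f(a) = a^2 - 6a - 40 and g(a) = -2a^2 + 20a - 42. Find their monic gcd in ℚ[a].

By polynomial division,
  a^2 - 6a - 40 = (-1/2)(-2a^2 + 20a - 42) + (4a - 61)
  -2a^2 + 20a - 42 = (-(1/2)a - 21/8)(4a - 61) + (-1617/8)
  4a - 61 = (-(32/1617)a + 488/1617)(-1617/8) + (0)
The last nonzero remainder is the constant -1617/8, so the polynomials are coprime and gcd = 1.

1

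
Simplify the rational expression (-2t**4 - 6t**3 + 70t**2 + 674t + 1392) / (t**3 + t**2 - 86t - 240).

Apply the Euclidean algorithm:
  -2t**4 - 6t**3 + 70t**2 + 674t + 1392 = (-2t - 4)(t**3 + t**2 - 86t - 240) + (-98t**2 - 150t + 432)
  t**3 + t**2 - 86t - 240 = (-(1/98)t + 13/2401)(-98t**2 - 150t + 432) + (-(193952/2401)t - 581856/2401)
  -98t**2 - 150t + 432 = ((117649/96976)t - 21609/12122)(-(193952/2401)t - 581856/2401) + (0)
Last nonzero remainder: -(193952/2401)t - 581856/2401. Dividing through by -193952/2401 gives the monic gcd t + 3.
Cancel t + 3 from numerator and denominator to get the reduced form.

(-2t**3 + 70t + 464)/(t**2 - 2t - 80)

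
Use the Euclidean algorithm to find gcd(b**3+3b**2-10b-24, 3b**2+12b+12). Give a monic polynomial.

b+2

Euclidean algorithm in ℚ[b]:
  b**3+3b**2-10b-24 = ((1/3)b-1/3)(3b**2+12b+12) + (-10b-20)
  3b**2+12b+12 = (-(3/10)b-3/5)(-10b-20) + (0)
Last nonzero remainder: -10b-20. Dividing through by -10 gives the monic gcd b+2.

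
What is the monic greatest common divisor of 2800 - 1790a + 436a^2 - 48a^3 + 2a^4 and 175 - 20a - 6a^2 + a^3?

Apply the Euclidean algorithm:
  2a^4 - 48a^3 + 436a^2 - 1790a + 2800 = (2a - 36)(a^3 - 6a^2 - 20a + 175) + (260a^2 - 2860a + 9100)
  a^3 - 6a^2 - 20a + 175 = ((1/260)a + 1/52)(260a^2 - 2860a + 9100) + (0)
Last nonzero remainder: 260a^2 - 2860a + 9100. Dividing through by 260 gives the monic gcd a^2 - 11a + 35.

35 - 11a + a^2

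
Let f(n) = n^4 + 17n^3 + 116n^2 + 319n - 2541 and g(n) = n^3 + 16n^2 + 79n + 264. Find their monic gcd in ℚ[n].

Apply the Euclidean algorithm:
  n^4 + 17n^3 + 116n^2 + 319n - 2541 = (n + 1)(n^3 + 16n^2 + 79n + 264) + (21n^2 - 24n - 2805)
  n^3 + 16n^2 + 79n + 264 = ((1/21)n + 40/49)(21n^2 - 24n - 2805) + ((11376/49)n + 125136/49)
  21n^2 - 24n - 2805 = ((343/3792)n - 4165/3792)((11376/49)n + 125136/49) + (0)
Last nonzero remainder: (11376/49)n + 125136/49. Dividing through by 11376/49 gives the monic gcd n + 11.

n + 11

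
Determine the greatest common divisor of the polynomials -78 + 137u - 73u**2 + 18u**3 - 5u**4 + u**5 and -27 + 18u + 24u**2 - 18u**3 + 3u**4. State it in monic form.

3 - 4u + u**2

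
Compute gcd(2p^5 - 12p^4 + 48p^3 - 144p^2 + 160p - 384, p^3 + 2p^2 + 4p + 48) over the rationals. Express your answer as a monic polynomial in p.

By polynomial division,
  2p^5 - 12p^4 + 48p^3 - 144p^2 + 160p - 384 = (2p^2 - 16p + 72)(p^3 + 2p^2 + 4p + 48) + (-320p^2 + 640p - 3840)
  p^3 + 2p^2 + 4p + 48 = (-(1/320)p - 1/80)(-320p^2 + 640p - 3840) + (0)
Last nonzero remainder: -320p^2 + 640p - 3840. Dividing through by -320 gives the monic gcd p^2 - 2p + 12.

p^2 - 2p + 12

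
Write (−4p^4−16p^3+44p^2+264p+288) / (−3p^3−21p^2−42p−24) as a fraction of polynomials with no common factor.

Euclidean algorithm in ℚ[p]:
  −4p^4−16p^3+44p^2+264p+288 = ((4/3)p−4)(−3p^3−21p^2−42p−24) + (16p^2+128p+192)
  −3p^3−21p^2−42p−24 = (−(3/16)p+3/16)(16p^2+128p+192) + (−30p−60)
  16p^2+128p+192 = (−(8/15)p−16/5)(−30p−60) + (0)
Last nonzero remainder: −30p−60. Dividing through by −30 gives the monic gcd p+2.
Cancel p+2 from numerator and denominator to get the reduced form.

(4p^3+8p^2−60p−144)/(3p^2+15p+12)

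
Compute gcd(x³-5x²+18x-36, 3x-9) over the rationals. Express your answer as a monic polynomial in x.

By polynomial division,
  x³-5x²+18x-36 = ((1/3)x²-(2/3)x+4)(3x-9) + (0)
Last nonzero remainder: 3x-9. Dividing through by 3 gives the monic gcd x-3.

x-3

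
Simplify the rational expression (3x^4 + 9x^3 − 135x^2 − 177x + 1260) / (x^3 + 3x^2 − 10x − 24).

Euclidean algorithm in ℚ[x]:
  3x^4 + 9x^3 − 135x^2 − 177x + 1260 = (3x)(x^3 + 3x^2 − 10x − 24) + (−105x^2 − 105x + 1260)
  x^3 + 3x^2 − 10x − 24 = (−(1/105)x − 2/105)(−105x^2 − 105x + 1260) + (0)
Last nonzero remainder: −105x^2 − 105x + 1260. Dividing through by −105 gives the monic gcd x^2 + x − 12.
Cancel x^2 + x − 12 from numerator and denominator to get the reduced form.

(3x^2 + 6x − 105)/(x + 2)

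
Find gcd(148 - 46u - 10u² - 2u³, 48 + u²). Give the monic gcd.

Apply the Euclidean algorithm:
  -2u³ - 10u² - 46u + 148 = (-2u - 10)(u² + 48) + (50u + 628)
  u² + 48 = ((1/50)u - 157/625)(50u + 628) + (128596/625)
  50u + 628 = ((15625/64298)u + 98125/32149)(128596/625) + (0)
The last nonzero remainder is the constant 128596/625, so the polynomials are coprime and gcd = 1.

1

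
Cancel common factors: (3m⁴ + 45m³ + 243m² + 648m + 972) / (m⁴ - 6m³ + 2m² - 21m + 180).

(3m² + 36m + 108)/(m² - 9m + 20)

Euclidean algorithm in ℚ[m]:
  3m⁴ + 45m³ + 243m² + 648m + 972 = (3)(m⁴ - 6m³ + 2m² - 21m + 180) + (63m³ + 237m² + 711m + 432)
  m⁴ - 6m³ + 2m² - 21m + 180 = ((1/63)m - 205/1323)(63m³ + 237m² + 711m + 432) + ((12100/441)m² + (12100/147)m + 12100/49)
  63m³ + 237m² + 711m + 432 = ((27783/12100)m + 5292/3025)((12100/441)m² + (12100/147)m + 12100/49) + (0)
Last nonzero remainder: (12100/441)m² + (12100/147)m + 12100/49. Dividing through by 12100/441 gives the monic gcd m² + 3m + 9.
Cancel m² + 3m + 9 from numerator and denominator to get the reduced form.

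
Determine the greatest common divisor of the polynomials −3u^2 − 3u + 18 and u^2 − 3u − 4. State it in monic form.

1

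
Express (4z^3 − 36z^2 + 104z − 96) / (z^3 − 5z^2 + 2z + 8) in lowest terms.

By polynomial division,
  4z^3 − 36z^2 + 104z − 96 = (4)(z^3 − 5z^2 + 2z + 8) + (−16z^2 + 96z − 128)
  z^3 − 5z^2 + 2z + 8 = (−(1/16)z − 1/16)(−16z^2 + 96z − 128) + (0)
Last nonzero remainder: −16z^2 + 96z − 128. Dividing through by −16 gives the monic gcd z^2 − 6z + 8.
Cancel z^2 − 6z + 8 from numerator and denominator to get the reduced form.

(4z − 12)/(z + 1)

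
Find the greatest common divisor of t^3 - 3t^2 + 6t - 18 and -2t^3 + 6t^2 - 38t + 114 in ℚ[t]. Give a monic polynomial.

By polynomial division,
  t^3 - 3t^2 + 6t - 18 = (-1/2)(-2t^3 + 6t^2 - 38t + 114) + (-13t + 39)
  -2t^3 + 6t^2 - 38t + 114 = ((2/13)t^2 + 38/13)(-13t + 39) + (0)
Last nonzero remainder: -13t + 39. Dividing through by -13 gives the monic gcd t - 3.

t - 3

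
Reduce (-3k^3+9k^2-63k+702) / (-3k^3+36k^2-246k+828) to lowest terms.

(k^2+3k+39)/(k^2-6k+46)

Apply the Euclidean algorithm:
  -3k^3+9k^2-63k+702 = (-3k^3+36k^2-246k+828) + (-27k^2+183k-126)
  -3k^3+36k^2-246k+828 = ((1/9)k-47/81)(-27k^2+183k-126) + (-(3397/27)k+6794/9)
  -27k^2+183k-126 = ((729/3397)k-567/3397)(-(3397/27)k+6794/9) + (0)
Last nonzero remainder: -(3397/27)k+6794/9. Dividing through by -3397/27 gives the monic gcd k-6.
Cancel k-6 from numerator and denominator to get the reduced form.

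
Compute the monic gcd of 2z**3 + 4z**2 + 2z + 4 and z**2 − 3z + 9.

1

Apply the Euclidean algorithm:
  2z**3 + 4z**2 + 2z + 4 = (2z + 10)(z**2 − 3z + 9) + (14z − 86)
  z**2 − 3z + 9 = ((1/14)z + 11/49)(14z − 86) + (1387/49)
  14z − 86 = ((686/1387)z − 4214/1387)(1387/49) + (0)
The last nonzero remainder is the constant 1387/49, so the polynomials are coprime and gcd = 1.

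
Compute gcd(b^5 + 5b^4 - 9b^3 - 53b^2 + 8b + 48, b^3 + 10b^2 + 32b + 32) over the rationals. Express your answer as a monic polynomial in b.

b^2 + 8b + 16

Euclidean algorithm in ℚ[b]:
  b^5 + 5b^4 - 9b^3 - 53b^2 + 8b + 48 = (b^2 - 5b + 9)(b^3 + 10b^2 + 32b + 32) + (-15b^2 - 120b - 240)
  b^3 + 10b^2 + 32b + 32 = (-(1/15)b - 2/15)(-15b^2 - 120b - 240) + (0)
Last nonzero remainder: -15b^2 - 120b - 240. Dividing through by -15 gives the monic gcd b^2 + 8b + 16.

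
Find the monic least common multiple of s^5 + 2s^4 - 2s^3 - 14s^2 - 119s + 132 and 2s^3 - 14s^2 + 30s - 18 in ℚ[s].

Euclidean algorithm in ℚ[s]:
  s^5 + 2s^4 - 2s^3 - 14s^2 - 119s + 132 = ((1/2)s^2 + (9/2)s + 23)(2s^3 - 14s^2 + 30s - 18) + (182s^2 - 728s + 546)
  2s^3 - 14s^2 + 30s - 18 = ((1/91)s - 3/91)(182s^2 - 728s + 546) + (0)
Last nonzero remainder: 182s^2 - 728s + 546. Dividing through by 182 gives the monic gcd s^2 - 4s + 3.
Then lcm(f, g) = f·g / gcd(f, g); expanding and making the result monic gives the answer.

s^6 - s^5 - 8s^4 - 8s^3 - 77s^2 + 489s - 396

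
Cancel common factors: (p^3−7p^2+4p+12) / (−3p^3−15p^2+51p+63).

Repeated division with remainder:
  p^3−7p^2+4p+12 = (−1/3)(−3p^3−15p^2+51p+63) + (−12p^2+21p+33)
  −3p^3−15p^2+51p+63 = ((1/4)p+27/16)(−12p^2+21p+33) + ((117/16)p+117/16)
  −12p^2+21p+33 = (−(64/39)p+176/39)((117/16)p+117/16) + (0)
Last nonzero remainder: (117/16)p+117/16. Dividing through by 117/16 gives the monic gcd p+1.
Cancel p+1 from numerator and denominator to get the reduced form.

(−p^2+8p−12)/(3p^2+12p−63)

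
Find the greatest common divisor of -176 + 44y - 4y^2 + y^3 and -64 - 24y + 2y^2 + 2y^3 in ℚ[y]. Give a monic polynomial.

-4 + y

Apply the Euclidean algorithm:
  y^3 - 4y^2 + 44y - 176 = (1/2)(2y^3 + 2y^2 - 24y - 64) + (-5y^2 + 56y - 144)
  2y^3 + 2y^2 - 24y - 64 = (-(2/5)y - 122/25)(-5y^2 + 56y - 144) + ((4792/25)y - 19168/25)
  -5y^2 + 56y - 144 = (-(125/4792)y + 225/1198)((4792/25)y - 19168/25) + (0)
Last nonzero remainder: (4792/25)y - 19168/25. Dividing through by 4792/25 gives the monic gcd y - 4.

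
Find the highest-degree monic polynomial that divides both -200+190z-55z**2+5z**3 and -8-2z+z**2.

-4+z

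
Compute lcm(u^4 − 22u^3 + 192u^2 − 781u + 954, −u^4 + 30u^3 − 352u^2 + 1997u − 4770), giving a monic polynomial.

Repeated division with remainder:
  u^4 − 22u^3 + 192u^2 − 781u + 954 = (−1)(−u^4 + 30u^3 − 352u^2 + 1997u − 4770) + (8u^3 − 160u^2 + 1216u − 3816)
  −u^4 + 30u^3 − 352u^2 + 1997u − 4770 = (−(1/8)u + 5/4)(8u^3 − 160u^2 + 1216u − 3816) + (0)
Last nonzero remainder: 8u^3 − 160u^2 + 1216u − 3816. Dividing through by 8 gives the monic gcd u^3 − 20u^2 + 152u − 477.
Then lcm(f, g) = f·g / gcd(f, g); expanding and making the result monic gives the answer.

u^5 − 32u^4 + 412u^3 − 2701u^2 + 8764u − 9540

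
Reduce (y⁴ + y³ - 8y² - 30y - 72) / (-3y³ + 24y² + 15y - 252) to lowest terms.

Euclidean algorithm in ℚ[y]:
  y⁴ + y³ - 8y² - 30y - 72 = (-(1/3)y - 3)(-3y³ + 24y² + 15y - 252) + (69y² - 69y - 828)
  -3y³ + 24y² + 15y - 252 = (-(1/23)y + 7/23)(69y² - 69y - 828) + (0)
Last nonzero remainder: 69y² - 69y - 828. Dividing through by 69 gives the monic gcd y² - y - 12.
Cancel y² - y - 12 from numerator and denominator to get the reduced form.

(-y² - 2y - 6)/(3y - 21)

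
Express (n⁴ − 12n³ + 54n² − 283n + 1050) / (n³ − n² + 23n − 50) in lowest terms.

(n² − 13n + 42)/(n − 2)

Euclidean algorithm in ℚ[n]:
  n⁴ − 12n³ + 54n² − 283n + 1050 = (n − 11)(n³ − n² + 23n − 50) + (20n² + 20n + 500)
  n³ − n² + 23n − 50 = ((1/20)n − 1/10)(20n² + 20n + 500) + (0)
Last nonzero remainder: 20n² + 20n + 500. Dividing through by 20 gives the monic gcd n² + n + 25.
Cancel n² + n + 25 from numerator and denominator to get the reduced form.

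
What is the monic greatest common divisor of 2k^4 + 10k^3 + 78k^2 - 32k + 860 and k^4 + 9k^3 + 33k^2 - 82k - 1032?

k^2 + 7k + 43

By polynomial division,
  2k^4 + 10k^3 + 78k^2 - 32k + 860 = (2)(k^4 + 9k^3 + 33k^2 - 82k - 1032) + (-8k^3 + 12k^2 + 132k + 2924)
  k^4 + 9k^3 + 33k^2 - 82k - 1032 = (-(1/8)k - 21/16)(-8k^3 + 12k^2 + 132k + 2924) + ((261/4)k^2 + (1827/4)k + 11223/4)
  -8k^3 + 12k^2 + 132k + 2924 = (-(32/261)k + 272/261)((261/4)k^2 + (1827/4)k + 11223/4) + (0)
Last nonzero remainder: (261/4)k^2 + (1827/4)k + 11223/4. Dividing through by 261/4 gives the monic gcd k^2 + 7k + 43.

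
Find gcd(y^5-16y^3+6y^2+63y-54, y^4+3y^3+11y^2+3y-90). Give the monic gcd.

y^2+y-6

Apply the Euclidean algorithm:
  y^5-16y^3+6y^2+63y-54 = (y-3)(y^4+3y^3+11y^2+3y-90) + (-18y^3+36y^2+162y-324)
  y^4+3y^3+11y^2+3y-90 = (-(1/18)y-5/18)(-18y^3+36y^2+162y-324) + (30y^2+30y-180)
  -18y^3+36y^2+162y-324 = (-(3/5)y+9/5)(30y^2+30y-180) + (0)
Last nonzero remainder: 30y^2+30y-180. Dividing through by 30 gives the monic gcd y^2+y-6.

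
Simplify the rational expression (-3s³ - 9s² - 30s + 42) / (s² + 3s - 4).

(-3s² - 12s - 42)/(s + 4)

Apply the Euclidean algorithm:
  -3s³ - 9s² - 30s + 42 = (-3s)(s² + 3s - 4) + (-42s + 42)
  s² + 3s - 4 = (-(1/42)s - 2/21)(-42s + 42) + (0)
Last nonzero remainder: -42s + 42. Dividing through by -42 gives the monic gcd s - 1.
Cancel s - 1 from numerator and denominator to get the reduced form.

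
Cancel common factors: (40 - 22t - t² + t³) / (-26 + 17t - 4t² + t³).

(-20 + t + t²)/(13 - 2t + t²)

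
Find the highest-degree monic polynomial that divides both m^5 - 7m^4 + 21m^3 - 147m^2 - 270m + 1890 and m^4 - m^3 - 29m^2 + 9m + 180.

Apply the Euclidean algorithm:
  m^5 - 7m^4 + 21m^3 - 147m^2 - 270m + 1890 = (m - 6)(m^4 - m^3 - 29m^2 + 9m + 180) + (44m^3 - 330m^2 - 396m + 2970)
  m^4 - m^3 - 29m^2 + 9m + 180 = ((1/44)m + 13/88)(44m^3 - 330m^2 - 396m + 2970) + ((115/4)m^2 - 1035/4)
  44m^3 - 330m^2 - 396m + 2970 = ((176/115)m - 264/23)((115/4)m^2 - 1035/4) + (0)
Last nonzero remainder: (115/4)m^2 - 1035/4. Dividing through by 115/4 gives the monic gcd m^2 - 9.

m^2 - 9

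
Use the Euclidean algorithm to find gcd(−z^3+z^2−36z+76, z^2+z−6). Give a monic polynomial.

z−2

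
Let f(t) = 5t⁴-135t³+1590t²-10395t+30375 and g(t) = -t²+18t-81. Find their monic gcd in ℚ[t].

By polynomial division,
  5t⁴-135t³+1590t²-10395t+30375 = (-5t²+45t-375)(-t²+18t-81) + (0)
Last nonzero remainder: -t²+18t-81. Dividing through by -1 gives the monic gcd t²-18t+81.

t²-18t+81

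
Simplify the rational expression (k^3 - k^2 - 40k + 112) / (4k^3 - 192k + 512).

(k + 7)/(4k + 32)

Euclidean algorithm in ℚ[k]:
  k^3 - k^2 - 40k + 112 = (1/4)(4k^3 - 192k + 512) + (-k^2 + 8k - 16)
  4k^3 - 192k + 512 = (-4k - 32)(-k^2 + 8k - 16) + (0)
Last nonzero remainder: -k^2 + 8k - 16. Dividing through by -1 gives the monic gcd k^2 - 8k + 16.
Cancel k^2 - 8k + 16 from numerator and denominator to get the reduced form.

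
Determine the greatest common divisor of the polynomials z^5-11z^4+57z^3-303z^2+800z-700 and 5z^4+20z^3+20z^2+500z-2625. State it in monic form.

Apply the Euclidean algorithm:
  z^5-11z^4+57z^3-303z^2+800z-700 = ((1/5)z-3)(5z^4+20z^3+20z^2+500z-2625) + (113z^3-343z^2+2825z-8575)
  5z^4+20z^3+20z^2+500z-2625 = ((5/113)z+3975/12769)(113z^3-343z^2+2825z-8575) + ((22680/12769)z^2+567000/12769)
  113z^3-343z^2+2825z-8575 = ((1442897/22680)z-625681/3240)((22680/12769)z^2+567000/12769) + (0)
Last nonzero remainder: (22680/12769)z^2+567000/12769. Dividing through by 22680/12769 gives the monic gcd z^2+25.

z^2+25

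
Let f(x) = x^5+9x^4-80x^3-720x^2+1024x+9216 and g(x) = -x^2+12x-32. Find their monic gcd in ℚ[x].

Euclidean algorithm in ℚ[x]:
  x^5+9x^4-80x^3-720x^2+1024x+9216 = (-x^3-21x^2-140x-288)(-x^2+12x-32) + (0)
Last nonzero remainder: -x^2+12x-32. Dividing through by -1 gives the monic gcd x^2-12x+32.

x^2-12x+32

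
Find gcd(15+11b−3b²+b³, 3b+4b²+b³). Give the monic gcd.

Apply the Euclidean algorithm:
  b³−3b²+11b+15 = (b³+4b²+3b) + (−7b²+8b+15)
  b³+4b²+3b = (−(1/7)b−36/49)(−7b²+8b+15) + ((540/49)b+540/49)
  −7b²+8b+15 = (−(343/540)b+49/36)((540/49)b+540/49) + (0)
Last nonzero remainder: (540/49)b+540/49. Dividing through by 540/49 gives the monic gcd b+1.

1+b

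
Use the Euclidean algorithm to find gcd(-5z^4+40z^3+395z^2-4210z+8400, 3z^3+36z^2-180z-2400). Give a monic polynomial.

z^2+2z-80

Apply the Euclidean algorithm:
  -5z^4+40z^3+395z^2-4210z+8400 = (-(5/3)z+100/3)(3z^3+36z^2-180z-2400) + (-1105z^2-2210z+88400)
  3z^3+36z^2-180z-2400 = (-(3/1105)z-6/221)(-1105z^2-2210z+88400) + (0)
Last nonzero remainder: -1105z^2-2210z+88400. Dividing through by -1105 gives the monic gcd z^2+2z-80.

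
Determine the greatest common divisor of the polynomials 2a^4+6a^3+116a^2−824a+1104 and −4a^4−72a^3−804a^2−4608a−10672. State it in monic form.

a^2+8a+92

Apply the Euclidean algorithm:
  2a^4+6a^3+116a^2−824a+1104 = (−1/2)(−4a^4−72a^3−804a^2−4608a−10672) + (−30a^3−286a^2−3128a−4232)
  −4a^4−72a^3−804a^2−4608a−10672 = ((2/15)a+254/225)(−30a^3−286a^2−3128a−4232) + (−(14416/225)a^2−(115328/225)a−1326272/225)
  −30a^3−286a^2−3128a−4232 = ((3375/7208)a+5175/7208)(−(14416/225)a^2−(115328/225)a−1326272/225) + (0)
Last nonzero remainder: −(14416/225)a^2−(115328/225)a−1326272/225. Dividing through by −14416/225 gives the monic gcd a^2+8a+92.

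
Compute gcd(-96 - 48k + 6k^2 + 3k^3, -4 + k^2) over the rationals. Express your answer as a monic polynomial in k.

2 + k

Repeated division with remainder:
  3k^3 + 6k^2 - 48k - 96 = (3k + 6)(k^2 - 4) + (-36k - 72)
  k^2 - 4 = (-(1/36)k + 1/18)(-36k - 72) + (0)
Last nonzero remainder: -36k - 72. Dividing through by -36 gives the monic gcd k + 2.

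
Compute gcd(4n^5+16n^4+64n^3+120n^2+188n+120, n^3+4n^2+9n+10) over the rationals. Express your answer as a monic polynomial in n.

Apply the Euclidean algorithm:
  4n^5+16n^4+64n^3+120n^2+188n+120 = (4n^2+28)(n^3+4n^2+9n+10) + (−32n^2−64n−160)
  n^3+4n^2+9n+10 = (−(1/32)n−1/16)(−32n^2−64n−160) + (0)
Last nonzero remainder: −32n^2−64n−160. Dividing through by −32 gives the monic gcd n^2+2n+5.

n^2+2n+5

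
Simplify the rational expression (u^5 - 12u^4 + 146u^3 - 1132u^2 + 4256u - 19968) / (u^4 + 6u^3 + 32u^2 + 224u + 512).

(u^3 - 10u^2 + 94u - 624)/(u^2 + 8u + 16)

Apply the Euclidean algorithm:
  u^5 - 12u^4 + 146u^3 - 1132u^2 + 4256u - 19968 = (u - 18)(u^4 + 6u^3 + 32u^2 + 224u + 512) + (222u^3 - 780u^2 + 7776u - 10752)
  u^4 + 6u^3 + 32u^2 + 224u + 512 = ((1/222)u + 176/4107)(222u^3 - 780u^2 + 7776u - 10752) + ((41616/1369)u^2 - (83232/1369)u + 1331712/1369)
  222u^3 - 780u^2 + 7776u - 10752 = ((50653/6936)u - 9583/867)((41616/1369)u^2 - (83232/1369)u + 1331712/1369) + (0)
Last nonzero remainder: (41616/1369)u^2 - (83232/1369)u + 1331712/1369. Dividing through by 41616/1369 gives the monic gcd u^2 - 2u + 32.
Cancel u^2 - 2u + 32 from numerator and denominator to get the reduced form.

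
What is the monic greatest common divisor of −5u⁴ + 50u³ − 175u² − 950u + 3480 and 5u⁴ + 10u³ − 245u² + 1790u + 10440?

u³ − 7u² + 14u + 232

Repeated division with remainder:
  −5u⁴ + 50u³ − 175u² − 950u + 3480 = (−1)(5u⁴ + 10u³ − 245u² + 1790u + 10440) + (60u³ − 420u² + 840u + 13920)
  5u⁴ + 10u³ − 245u² + 1790u + 10440 = ((1/12)u + 3/4)(60u³ − 420u² + 840u + 13920) + (0)
Last nonzero remainder: 60u³ − 420u² + 840u + 13920. Dividing through by 60 gives the monic gcd u³ − 7u² + 14u + 232.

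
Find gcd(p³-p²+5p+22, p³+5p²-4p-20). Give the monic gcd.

By polynomial division,
  p³-p²+5p+22 = (p³+5p²-4p-20) + (-6p²+9p+42)
  p³+5p²-4p-20 = (-(1/6)p-13/12)(-6p²+9p+42) + ((51/4)p+51/2)
  -6p²+9p+42 = (-(8/17)p+28/17)((51/4)p+51/2) + (0)
Last nonzero remainder: (51/4)p+51/2. Dividing through by 51/4 gives the monic gcd p+2.

p+2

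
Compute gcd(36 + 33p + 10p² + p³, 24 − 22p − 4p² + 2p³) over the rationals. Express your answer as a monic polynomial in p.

Repeated division with remainder:
  p³ + 10p² + 33p + 36 = (1/2)(2p³ − 4p² − 22p + 24) + (12p² + 44p + 24)
  2p³ − 4p² − 22p + 24 = ((1/6)p − 17/18)(12p² + 44p + 24) + ((140/9)p + 140/3)
  12p² + 44p + 24 = ((27/35)p + 18/35)((140/9)p + 140/3) + (0)
Last nonzero remainder: (140/9)p + 140/3. Dividing through by 140/9 gives the monic gcd p + 3.

3 + p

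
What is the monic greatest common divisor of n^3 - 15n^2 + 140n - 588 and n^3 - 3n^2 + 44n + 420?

n^2 - 8n + 84

By polynomial division,
  n^3 - 15n^2 + 140n - 588 = (n^3 - 3n^2 + 44n + 420) + (-12n^2 + 96n - 1008)
  n^3 - 3n^2 + 44n + 420 = (-(1/12)n - 5/12)(-12n^2 + 96n - 1008) + (0)
Last nonzero remainder: -12n^2 + 96n - 1008. Dividing through by -12 gives the monic gcd n^2 - 8n + 84.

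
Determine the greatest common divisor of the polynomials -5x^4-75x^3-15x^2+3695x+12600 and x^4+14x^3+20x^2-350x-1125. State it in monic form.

Apply the Euclidean algorithm:
  -5x^4-75x^3-15x^2+3695x+12600 = (-5)(x^4+14x^3+20x^2-350x-1125) + (-5x^3+85x^2+1945x+6975)
  x^4+14x^3+20x^2-350x-1125 = (-(1/5)x-31/5)(-5x^3+85x^2+1945x+6975) + (936x^2+13104x+42120)
  -5x^3+85x^2+1945x+6975 = (-(5/936)x+155/936)(936x^2+13104x+42120) + (0)
Last nonzero remainder: 936x^2+13104x+42120. Dividing through by 936 gives the monic gcd x^2+14x+45.

x^2+14x+45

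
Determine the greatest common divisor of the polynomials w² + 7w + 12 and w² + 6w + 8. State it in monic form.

Euclidean algorithm in ℚ[w]:
  w² + 7w + 12 = (w² + 6w + 8) + (w + 4)
  w² + 6w + 8 = (w + 2)(w + 4) + (0)
The last nonzero remainder w + 4 is already monic.

w + 4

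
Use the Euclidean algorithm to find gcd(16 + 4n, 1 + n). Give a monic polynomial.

1

By polynomial division,
  4n + 16 = (4)(n + 1) + (12)
  n + 1 = ((1/12)n + 1/12)(12) + (0)
The last nonzero remainder is the constant 12, so the polynomials are coprime and gcd = 1.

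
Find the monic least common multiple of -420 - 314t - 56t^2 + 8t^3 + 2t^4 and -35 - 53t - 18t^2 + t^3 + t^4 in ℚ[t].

1050 + 1625t + 558t^2 - 65t^3 - 49t^4 + t^6

By polynomial division,
  2t^4 + 8t^3 - 56t^2 - 314t - 420 = (2)(t^4 + t^3 - 18t^2 - 53t - 35) + (6t^3 - 20t^2 - 208t - 350)
  t^4 + t^3 - 18t^2 - 53t - 35 = ((1/6)t + 13/18)(6t^3 - 20t^2 - 208t - 350) + ((280/9)t^2 + (1400/9)t + 1960/9)
  6t^3 - 20t^2 - 208t - 350 = ((27/140)t - 45/28)((280/9)t^2 + (1400/9)t + 1960/9) + (0)
Last nonzero remainder: (280/9)t^2 + (1400/9)t + 1960/9. Dividing through by 280/9 gives the monic gcd t^2 + 5t + 7.
Then lcm(f, g) = f·g / gcd(f, g); expanding and making the result monic gives the answer.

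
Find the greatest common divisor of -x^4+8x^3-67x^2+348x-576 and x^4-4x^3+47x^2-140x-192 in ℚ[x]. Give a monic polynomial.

Repeated division with remainder:
  -x^4+8x^3-67x^2+348x-576 = (-1)(x^4-4x^3+47x^2-140x-192) + (4x^3-20x^2+208x-768)
  x^4-4x^3+47x^2-140x-192 = ((1/4)x+1/4)(4x^3-20x^2+208x-768) + (0)
Last nonzero remainder: 4x^3-20x^2+208x-768. Dividing through by 4 gives the monic gcd x^3-5x^2+52x-192.

x^3-5x^2+52x-192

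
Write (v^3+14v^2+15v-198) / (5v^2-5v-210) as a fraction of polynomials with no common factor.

Euclidean algorithm in ℚ[v]:
  v^3+14v^2+15v-198 = ((1/5)v+3)(5v^2-5v-210) + (72v+432)
  5v^2-5v-210 = ((5/72)v-35/72)(72v+432) + (0)
Last nonzero remainder: 72v+432. Dividing through by 72 gives the monic gcd v+6.
Cancel v+6 from numerator and denominator to get the reduced form.

(v^2+8v-33)/(5v-35)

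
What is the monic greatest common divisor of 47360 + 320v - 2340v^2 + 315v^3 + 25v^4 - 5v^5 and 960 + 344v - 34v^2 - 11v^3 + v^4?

-32 - 4v + v^2

Euclidean algorithm in ℚ[v]:
  -5v^5 + 25v^4 + 315v^3 - 2340v^2 + 320v + 47360 = (-5v - 30)(v^4 - 11v^3 - 34v^2 + 344v + 960) + (-185v^3 - 1640v^2 + 15440v + 76160)
  v^4 - 11v^3 - 34v^2 + 344v + 960 = (-(1/185)v + 147/1369)(-185v^3 - 1640v^2 + 15440v + 76160) + ((308790/1369)v^2 - (1235160/1369)v - 9881280/1369)
  -185v^3 - 1640v^2 + 15440v + 76160 = (-(50653/61758)v - 325822/30879)((308790/1369)v^2 - (1235160/1369)v - 9881280/1369) + (0)
Last nonzero remainder: (308790/1369)v^2 - (1235160/1369)v - 9881280/1369. Dividing through by 308790/1369 gives the monic gcd v^2 - 4v - 32.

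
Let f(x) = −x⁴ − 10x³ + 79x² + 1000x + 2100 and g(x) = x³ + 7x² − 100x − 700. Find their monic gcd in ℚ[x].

x³ + 7x² − 100x − 700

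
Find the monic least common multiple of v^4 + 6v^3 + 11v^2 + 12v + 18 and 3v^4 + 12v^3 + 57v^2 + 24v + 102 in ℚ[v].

Apply the Euclidean algorithm:
  v^4 + 6v^3 + 11v^2 + 12v + 18 = (1/3)(3v^4 + 12v^3 + 57v^2 + 24v + 102) + (2v^3 − 8v^2 + 4v − 16)
  3v^4 + 12v^3 + 57v^2 + 24v + 102 = ((3/2)v + 12)(2v^3 − 8v^2 + 4v − 16) + (147v^2 + 294)
  2v^3 − 8v^2 + 4v − 16 = ((2/147)v − 8/147)(147v^2 + 294) + (0)
Last nonzero remainder: 147v^2 + 294. Dividing through by 147 gives the monic gcd v^2 + 2.
Then lcm(f, g) = f·g / gcd(f, g); expanding and making the result monic gives the answer.

v^6 + 10v^5 + 52v^4 + 158v^3 + 253v^2 + 276v + 306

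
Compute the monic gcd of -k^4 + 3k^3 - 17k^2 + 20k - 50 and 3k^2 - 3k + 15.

Repeated division with remainder:
  -k^4 + 3k^3 - 17k^2 + 20k - 50 = (-(1/3)k^2 + (2/3)k - 10/3)(3k^2 - 3k + 15) + (0)
Last nonzero remainder: 3k^2 - 3k + 15. Dividing through by 3 gives the monic gcd k^2 - k + 5.

k^2 - k + 5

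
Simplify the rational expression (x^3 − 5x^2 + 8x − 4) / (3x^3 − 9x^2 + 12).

(x − 1)/(3x + 3)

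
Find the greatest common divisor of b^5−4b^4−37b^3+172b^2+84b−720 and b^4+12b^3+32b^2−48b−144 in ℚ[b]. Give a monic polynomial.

b^2+8b+12

Repeated division with remainder:
  b^5−4b^4−37b^3+172b^2+84b−720 = (b−16)(b^4+12b^3+32b^2−48b−144) + (123b^3+732b^2−540b−3024)
  b^4+12b^3+32b^2−48b−144 = ((1/123)b+248/5043)(123b^3+732b^2−540b−3024) + ((660/1681)b^2+(5280/1681)b+7920/1681)
  123b^3+732b^2−540b−3024 = ((68921/220)b−35301/55)((660/1681)b^2+(5280/1681)b+7920/1681) + (0)
Last nonzero remainder: (660/1681)b^2+(5280/1681)b+7920/1681. Dividing through by 660/1681 gives the monic gcd b^2+8b+12.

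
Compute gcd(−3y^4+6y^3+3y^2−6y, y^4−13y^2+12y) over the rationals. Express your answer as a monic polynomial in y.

By polynomial division,
  −3y^4+6y^3+3y^2−6y = (−3)(y^4−13y^2+12y) + (6y^3−36y^2+30y)
  y^4−13y^2+12y = ((1/6)y+1)(6y^3−36y^2+30y) + (18y^2−18y)
  6y^3−36y^2+30y = ((1/3)y−5/3)(18y^2−18y) + (0)
Last nonzero remainder: 18y^2−18y. Dividing through by 18 gives the monic gcd y^2−y.

y^2−y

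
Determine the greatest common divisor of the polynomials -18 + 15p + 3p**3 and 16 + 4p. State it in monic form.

Euclidean algorithm in ℚ[p]:
  3p**3 + 15p - 18 = ((3/4)p**2 - 3p + 63/4)(4p + 16) + (-270)
  4p + 16 = (-(2/135)p - 8/135)(-270) + (0)
The last nonzero remainder is the constant -270, so the polynomials are coprime and gcd = 1.

1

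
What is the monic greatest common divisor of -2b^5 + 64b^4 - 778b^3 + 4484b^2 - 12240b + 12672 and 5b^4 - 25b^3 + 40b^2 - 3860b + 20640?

b^2 - 14b + 48

Euclidean algorithm in ℚ[b]:
  -2b^5 + 64b^4 - 778b^3 + 4484b^2 - 12240b + 12672 = (-(2/5)b + 54/5)(5b^4 - 25b^3 + 40b^2 - 3860b + 20640) + (-492b^3 + 2508b^2 + 37704b - 210240)
  5b^4 - 25b^3 + 40b^2 - 3860b + 20640 = (-(5/492)b - 5/5043)(-492b^3 + 2508b^2 + 37704b - 210240) + ((715530/1681)b^2 - (10017420/1681)b + 34345440/1681)
  -492b^3 + 2508b^2 + 37704b - 210240 = (-(137842/119255)b - 245426/23851)((715530/1681)b^2 - (10017420/1681)b + 34345440/1681) + (0)
Last nonzero remainder: (715530/1681)b^2 - (10017420/1681)b + 34345440/1681. Dividing through by 715530/1681 gives the monic gcd b^2 - 14b + 48.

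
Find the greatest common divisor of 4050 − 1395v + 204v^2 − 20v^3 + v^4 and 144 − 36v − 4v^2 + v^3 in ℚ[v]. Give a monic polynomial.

Euclidean algorithm in ℚ[v]:
  v^4 − 20v^3 + 204v^2 − 1395v + 4050 = (v − 16)(v^3 − 4v^2 − 36v + 144) + (176v^2 − 2115v + 6354)
  v^3 − 4v^2 − 36v + 144 = ((1/176)v + 1411/30976)(176v^2 − 2115v + 6354) + ((750825/30976)v − 2252475/15488)
  176v^2 − 2115v + 6354 = ((5451776/750825)v − 10934528/250275)((750825/30976)v − 2252475/15488) + (0)
Last nonzero remainder: (750825/30976)v − 2252475/15488. Dividing through by 750825/30976 gives the monic gcd v − 6.

−6 + v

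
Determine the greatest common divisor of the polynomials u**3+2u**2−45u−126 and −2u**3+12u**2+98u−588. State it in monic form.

u−7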